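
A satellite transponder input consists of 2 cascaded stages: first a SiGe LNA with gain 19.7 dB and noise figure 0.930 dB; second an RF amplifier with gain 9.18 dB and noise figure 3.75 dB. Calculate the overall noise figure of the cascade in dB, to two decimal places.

Convert to linear (a loss of L dB is a gain of −L dB): F_i = 10^(NF_i/10), G_i = 10^(G_i,dB/10)
  Stage 1: F_1 = 10^(0.930/10) = 1.239, G_1 = 10^(19.7/10) = 93.33
  Stage 2: F_2 = 10^(3.75/10) = 2.371, G_2 = 10^(9.18/10) = 8.279
Friis cascade:
  F = 1.239 + (2.371 − 1)/93.33 = 1.253
NF = 10 log₁₀(1.253) = 0.98 dB

0.98 dB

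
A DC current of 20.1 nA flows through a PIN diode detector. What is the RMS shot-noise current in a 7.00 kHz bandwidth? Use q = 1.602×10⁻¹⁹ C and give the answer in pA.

I_n = √(2qI·B)
2qI·B = 2 × 1.602×10⁻¹⁹ × 2.01×10⁻⁸ × 7.00×10³ = 4.51×10⁻²³ A²
I_n = √(4.51×10⁻²³) = 6.71×10⁻¹² A = 6.71 pA

6.71 pA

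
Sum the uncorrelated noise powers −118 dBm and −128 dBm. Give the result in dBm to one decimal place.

Convert to linear, add, convert back:
P₁ = 1.58×10⁻¹⁵ W, P₂ = 1.58×10⁻¹⁶ W
P_tot = 1.74×10⁻¹⁵ W → 10 log₁₀(P_tot / 10⁻³) = −117.6 dBm

−117.6 dBm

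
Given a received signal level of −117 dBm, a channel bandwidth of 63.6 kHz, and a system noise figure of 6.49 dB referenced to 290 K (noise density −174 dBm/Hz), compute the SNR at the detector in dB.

2.5 dB

Noise floor: N = −174 + 10 log₁₀(B) + NF
10 log₁₀(6.36×10⁴) = 48.03 dB
N = −174 + 48.03 + 6.49 = −119.48 dBm
SNR = P_sig − N = −117 − (−119.48) = 2.48 dB → 2.5 dB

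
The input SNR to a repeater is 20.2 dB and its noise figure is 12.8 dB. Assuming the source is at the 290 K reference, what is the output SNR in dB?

7.4 dB

By definition F = SNR_in/SNR_out, so in dB: SNR_out = SNR_in − NF
SNR_out = 20.2 − 12.8 = 7.4 dB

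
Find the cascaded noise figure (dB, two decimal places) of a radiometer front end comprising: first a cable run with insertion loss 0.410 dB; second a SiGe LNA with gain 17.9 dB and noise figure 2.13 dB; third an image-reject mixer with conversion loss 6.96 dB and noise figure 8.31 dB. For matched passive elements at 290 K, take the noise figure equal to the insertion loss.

Convert to linear (a loss of L dB is a gain of −L dB): F_i = 10^(NF_i/10), G_i = 10^(G_i,dB/10)
  Stage 1: F_1 = 10^(0.410/10) = 1.099, G_1 = 10^(−0.410/10) = 0.9099
  Stage 2: F_2 = 10^(2.13/10) = 1.633, G_2 = 10^(17.9/10) = 61.66
  Stage 3: F_3 = 10^(8.31/10) = 6.776, G_3 = 10^(−6.96/10) = 0.2014
Friis cascade:
  F = 1.099 + (1.633 − 1)/0.9099 + (6.776 − 1)/56.10 = 1.898
NF = 10 log₁₀(1.898) = 2.78 dB

2.78 dB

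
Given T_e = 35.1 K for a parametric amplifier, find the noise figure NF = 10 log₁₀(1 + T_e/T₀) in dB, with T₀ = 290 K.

F = 1 + T_e/T₀ = 1 + 35.1/290 = 1.12103
NF = 10 log₁₀(1.12103) = 0.496 dB

0.496 dB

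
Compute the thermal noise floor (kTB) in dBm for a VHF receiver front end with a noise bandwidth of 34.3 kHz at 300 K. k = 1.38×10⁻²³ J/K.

−128.5 dBm

P_n = kTB = 1.38×10⁻²³ × 300 × 3.43×10⁴ = 1.42×10⁻¹⁶ W
In dBm: 10 log₁₀(1.42×10⁻¹⁶ / 10⁻³) = −128.5 dBm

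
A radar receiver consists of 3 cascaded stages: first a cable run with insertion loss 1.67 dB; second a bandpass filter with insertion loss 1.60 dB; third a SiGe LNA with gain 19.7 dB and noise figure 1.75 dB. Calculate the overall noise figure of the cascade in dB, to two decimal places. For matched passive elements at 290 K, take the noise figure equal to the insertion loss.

Convert to linear (a loss of L dB is a gain of −L dB): F_i = 10^(NF_i/10), G_i = 10^(G_i,dB/10)
  Stage 1: F_1 = 10^(1.67/10) = 1.469, G_1 = 10^(−1.67/10) = 0.6808
  Stage 2: F_2 = 10^(1.60/10) = 1.445, G_2 = 10^(−1.60/10) = 0.6918
  Stage 3: F_3 = 10^(1.75/10) = 1.496, G_3 = 10^(19.7/10) = 93.33
Friis cascade:
  F = 1.469 + (1.445 − 1)/0.6808 + (1.496 − 1)/0.4710 = 3.177
NF = 10 log₁₀(3.177) = 5.02 dB

5.02 dB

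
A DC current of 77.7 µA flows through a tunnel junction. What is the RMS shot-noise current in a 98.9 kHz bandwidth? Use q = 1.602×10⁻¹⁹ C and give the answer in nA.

I_n = √(2qI·B)
2qI·B = 2 × 1.602×10⁻¹⁹ × 7.77×10⁻⁵ × 9.89×10⁴ = 2.46×10⁻¹⁸ A²
I_n = √(2.46×10⁻¹⁸) = 1.57×10⁻⁹ A = 1.57 nA

1.57 nA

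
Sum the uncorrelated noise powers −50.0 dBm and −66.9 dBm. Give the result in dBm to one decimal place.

Convert to linear, add, convert back:
P₁ = 1.00×10⁻⁸ W, P₂ = 2.04×10⁻¹⁰ W
P_tot = 1.02×10⁻⁸ W → 10 log₁₀(P_tot / 10⁻³) = −49.9 dBm

−49.9 dBm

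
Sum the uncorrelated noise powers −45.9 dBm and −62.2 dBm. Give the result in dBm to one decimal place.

−45.8 dBm

Convert to linear, add, convert back:
P₁ = 2.57×10⁻⁸ W, P₂ = 6.03×10⁻¹⁰ W
P_tot = 2.63×10⁻⁸ W → 10 log₁₀(P_tot / 10⁻³) = −45.8 dBm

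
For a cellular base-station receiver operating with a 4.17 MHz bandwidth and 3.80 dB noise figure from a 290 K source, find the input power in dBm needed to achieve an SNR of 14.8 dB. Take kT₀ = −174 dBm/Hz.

Sensitivity = −174 + 10 log₁₀(B) + NF + SNR_min
= −174 + 66.2 + 3.80 + 14.8
= −89.20 dBm → −89.2 dBm

−89.2 dBm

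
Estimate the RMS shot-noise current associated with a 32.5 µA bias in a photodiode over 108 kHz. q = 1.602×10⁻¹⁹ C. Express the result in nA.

1.06 nA

I_n = √(2qI·B)
2qI·B = 2 × 1.602×10⁻¹⁹ × 3.25×10⁻⁵ × 1.08×10⁵ = 1.12×10⁻¹⁸ A²
I_n = √(1.12×10⁻¹⁸) = 1.06×10⁻⁹ A = 1.06 nA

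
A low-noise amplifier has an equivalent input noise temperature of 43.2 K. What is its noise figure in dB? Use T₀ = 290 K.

F = 1 + T_e/T₀ = 1 + 43.2/290 = 1.14897
NF = 10 log₁₀(1.14897) = 0.603 dB

0.603 dB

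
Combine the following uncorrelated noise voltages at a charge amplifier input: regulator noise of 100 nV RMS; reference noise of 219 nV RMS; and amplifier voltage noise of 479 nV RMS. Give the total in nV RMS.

Uncorrelated sources add in power (mean-square): V_tot = √(ΣV_i²)
V_tot = √[(1.00×10⁻⁷)² + (2.19×10⁻⁷)² + (4.79×10⁻⁷)²] = 5.36×10⁻⁷ V = 536 nV

536 nV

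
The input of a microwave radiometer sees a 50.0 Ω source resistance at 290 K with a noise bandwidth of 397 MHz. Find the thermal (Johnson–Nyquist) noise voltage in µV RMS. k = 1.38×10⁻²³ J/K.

17.8 µV

V_n = √(4kTRB)
4kTRB = 4 × 1.38×10⁻²³ × 290 × 5.00×10¹ × 3.97×10⁸ = 3.18×10⁻¹⁰ V²
V_n = √(3.18×10⁻¹⁰) = 1.78×10⁻⁵ V = 17.8 µV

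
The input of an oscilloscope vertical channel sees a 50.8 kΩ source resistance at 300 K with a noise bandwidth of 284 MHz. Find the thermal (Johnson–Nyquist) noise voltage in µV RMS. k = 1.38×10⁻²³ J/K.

489 µV

V_n = √(4kTRB)
4kTRB = 4 × 1.38×10⁻²³ × 300 × 5.08×10⁴ × 2.84×10⁸ = 2.39×10⁻⁷ V²
V_n = √(2.39×10⁻⁷) = 4.89×10⁻⁴ V = 489 µV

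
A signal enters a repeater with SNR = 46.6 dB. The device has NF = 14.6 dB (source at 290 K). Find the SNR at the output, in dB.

32.0 dB

By definition F = SNR_in/SNR_out, so in dB: SNR_out = SNR_in − NF
SNR_out = 46.6 − 14.6 = 32.0 dB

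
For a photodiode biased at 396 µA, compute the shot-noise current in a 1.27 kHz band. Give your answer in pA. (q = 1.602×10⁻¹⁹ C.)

I_n = √(2qI·B)
2qI·B = 2 × 1.602×10⁻¹⁹ × 3.96×10⁻⁴ × 1.27×10³ = 1.61×10⁻¹⁹ A²
I_n = √(1.61×10⁻¹⁹) = 4.01×10⁻¹⁰ A = 401 pA

401 pA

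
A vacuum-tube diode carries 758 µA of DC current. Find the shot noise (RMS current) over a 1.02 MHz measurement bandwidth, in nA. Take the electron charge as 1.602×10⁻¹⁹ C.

I_n = √(2qI·B)
2qI·B = 2 × 1.602×10⁻¹⁹ × 7.58×10⁻⁴ × 1.02×10⁶ = 2.48×10⁻¹⁶ A²
I_n = √(2.48×10⁻¹⁶) = 1.57×10⁻⁸ A = 15.7 nA

15.7 nA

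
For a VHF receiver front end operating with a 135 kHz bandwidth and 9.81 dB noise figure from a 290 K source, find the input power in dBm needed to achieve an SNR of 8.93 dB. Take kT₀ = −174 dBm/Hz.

−104.0 dBm

Sensitivity = −174 + 10 log₁₀(B) + NF + SNR_min
= −174 + 51.3 + 9.81 + 8.93
= −103.96 dBm → −104.0 dBm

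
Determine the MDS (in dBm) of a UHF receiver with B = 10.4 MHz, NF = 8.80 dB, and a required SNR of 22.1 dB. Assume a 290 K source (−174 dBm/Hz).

−72.9 dBm

Sensitivity = −174 + 10 log₁₀(B) + NF + SNR_min
= −174 + 70.17 + 8.80 + 22.1
= −72.93 dBm → −72.9 dBm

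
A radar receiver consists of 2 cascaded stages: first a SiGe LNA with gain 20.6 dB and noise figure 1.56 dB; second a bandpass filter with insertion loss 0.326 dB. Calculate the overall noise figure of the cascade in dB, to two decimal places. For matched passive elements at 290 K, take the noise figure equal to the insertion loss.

Convert to linear (a loss of L dB is a gain of −L dB): F_i = 10^(NF_i/10), G_i = 10^(G_i,dB/10)
  Stage 1: F_1 = 10^(1.56/10) = 1.432, G_1 = 10^(20.6/10) = 114.8
  Stage 2: F_2 = 10^(0.326/10) = 1.078, G_2 = 10^(−0.326/10) = 0.9277
Friis cascade:
  F = 1.432 + (1.078 − 1)/114.8 = 1.433
NF = 10 log₁₀(1.433) = 1.56 dB

1.56 dB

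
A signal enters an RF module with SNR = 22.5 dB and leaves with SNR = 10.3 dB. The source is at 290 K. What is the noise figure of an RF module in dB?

NF (dB) = SNR_in(dB) − SNR_out(dB) when the source is at T₀
NF = 22.5 − 10.3 = 12.2 dB

12.2 dB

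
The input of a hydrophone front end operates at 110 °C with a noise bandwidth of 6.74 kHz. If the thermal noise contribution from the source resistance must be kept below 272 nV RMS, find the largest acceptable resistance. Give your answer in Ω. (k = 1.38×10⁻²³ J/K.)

T = 110 °C + 273.15 = 383.15 K
Johnson–Nyquist: V_n = √(4kTRB) ⇒ R = V_n² / (4kTB)
4kTB = 4 × 1.38×10⁻²³ × 383.15 × 6.74×10³ = 1.43×10⁻¹⁶
R = (2.72×10⁻⁷)² / 1.43×10⁻¹⁶ = 5.19×10² Ω = 519 Ω

519 Ω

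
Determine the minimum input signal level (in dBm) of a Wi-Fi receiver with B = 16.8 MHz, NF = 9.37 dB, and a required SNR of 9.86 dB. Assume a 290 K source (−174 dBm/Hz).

Sensitivity = −174 + 10 log₁₀(B) + NF + SNR_min
= −174 + 72.25 + 9.37 + 9.86
= −82.52 dBm → −82.5 dBm

−82.5 dBm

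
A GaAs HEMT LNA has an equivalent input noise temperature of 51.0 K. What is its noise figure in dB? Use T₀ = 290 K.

F = 1 + T_e/T₀ = 1 + 51.0/290 = 1.17586
NF = 10 log₁₀(1.17586) = 0.704 dB

0.704 dB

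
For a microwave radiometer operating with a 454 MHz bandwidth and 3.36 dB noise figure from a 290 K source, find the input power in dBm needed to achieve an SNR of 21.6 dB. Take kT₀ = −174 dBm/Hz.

−62.5 dBm

Sensitivity = −174 + 10 log₁₀(B) + NF + SNR_min
= −174 + 86.57 + 3.36 + 21.6
= −62.47 dBm → −62.5 dBm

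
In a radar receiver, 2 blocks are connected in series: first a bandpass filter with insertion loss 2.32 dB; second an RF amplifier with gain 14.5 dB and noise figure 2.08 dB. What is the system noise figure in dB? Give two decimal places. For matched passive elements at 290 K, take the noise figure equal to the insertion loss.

Convert to linear (a loss of L dB is a gain of −L dB): F_i = 10^(NF_i/10), G_i = 10^(G_i,dB/10)
  Stage 1: F_1 = 10^(2.32/10) = 1.706, G_1 = 10^(−2.32/10) = 0.5861
  Stage 2: F_2 = 10^(2.08/10) = 1.614, G_2 = 10^(14.5/10) = 28.18
Friis cascade:
  F = 1.706 + (1.614 − 1)/0.5861 = 2.754
NF = 10 log₁₀(2.754) = 4.40 dB

4.40 dB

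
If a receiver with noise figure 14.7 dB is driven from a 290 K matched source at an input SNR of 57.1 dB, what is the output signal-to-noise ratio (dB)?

42.4 dB

By definition F = SNR_in/SNR_out, so in dB: SNR_out = SNR_in − NF
SNR_out = 57.1 − 14.7 = 42.4 dB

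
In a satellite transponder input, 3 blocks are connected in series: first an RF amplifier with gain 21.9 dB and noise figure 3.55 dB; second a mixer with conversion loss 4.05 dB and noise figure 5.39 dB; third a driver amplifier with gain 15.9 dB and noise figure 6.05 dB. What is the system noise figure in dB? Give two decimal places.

Convert to linear (a loss of L dB is a gain of −L dB): F_i = 10^(NF_i/10), G_i = 10^(G_i,dB/10)
  Stage 1: F_1 = 10^(3.55/10) = 2.265, G_1 = 10^(21.9/10) = 154.9
  Stage 2: F_2 = 10^(5.39/10) = 3.459, G_2 = 10^(−4.05/10) = 0.3936
  Stage 3: F_3 = 10^(6.05/10) = 4.027, G_3 = 10^(15.9/10) = 38.90
Friis cascade:
  F = 2.265 + (3.459 − 1)/154.9 + (4.027 − 1)/60.95 = 2.330
NF = 10 log₁₀(2.330) = 3.67 dB

3.67 dB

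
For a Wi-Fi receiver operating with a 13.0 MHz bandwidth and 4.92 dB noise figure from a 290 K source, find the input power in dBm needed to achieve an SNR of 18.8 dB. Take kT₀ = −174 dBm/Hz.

−79.1 dBm

Sensitivity = −174 + 10 log₁₀(B) + NF + SNR_min
= −174 + 71.14 + 4.92 + 18.8
= −79.14 dBm → −79.1 dBm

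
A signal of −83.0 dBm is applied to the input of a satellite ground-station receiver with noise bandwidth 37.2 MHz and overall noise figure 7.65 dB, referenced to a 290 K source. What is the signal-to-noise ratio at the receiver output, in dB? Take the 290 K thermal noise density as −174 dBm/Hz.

7.6 dB

Noise floor: N = −174 + 10 log₁₀(B) + NF
10 log₁₀(3.72×10⁷) = 75.71 dB
N = −174 + 75.71 + 7.65 = −90.64 dBm
SNR = P_sig − N = −83.0 − (−90.64) = 7.64 dB → 7.6 dB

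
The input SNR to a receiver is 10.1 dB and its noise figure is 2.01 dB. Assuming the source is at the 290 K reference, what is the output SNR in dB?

8.09 dB

By definition F = SNR_in/SNR_out, so in dB: SNR_out = SNR_in − NF
SNR_out = 10.1 − 2.01 = 8.09 dB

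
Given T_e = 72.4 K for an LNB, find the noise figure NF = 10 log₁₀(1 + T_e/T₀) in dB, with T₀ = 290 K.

0.968 dB

F = 1 + T_e/T₀ = 1 + 72.4/290 = 1.24966
NF = 10 log₁₀(1.24966) = 0.968 dB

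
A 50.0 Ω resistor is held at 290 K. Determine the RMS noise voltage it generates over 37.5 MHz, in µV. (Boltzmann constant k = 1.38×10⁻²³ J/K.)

5.48 µV

V_n = √(4kTRB)
4kTRB = 4 × 1.38×10⁻²³ × 290 × 5.00×10¹ × 3.75×10⁷ = 3.00×10⁻¹¹ V²
V_n = √(3.00×10⁻¹¹) = 5.48×10⁻⁶ V = 5.48 µV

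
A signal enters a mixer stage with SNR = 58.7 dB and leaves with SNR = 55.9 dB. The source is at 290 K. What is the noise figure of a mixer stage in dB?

2.8 dB

NF (dB) = SNR_in(dB) − SNR_out(dB) when the source is at T₀
NF = 58.7 − 55.9 = 2.8 dB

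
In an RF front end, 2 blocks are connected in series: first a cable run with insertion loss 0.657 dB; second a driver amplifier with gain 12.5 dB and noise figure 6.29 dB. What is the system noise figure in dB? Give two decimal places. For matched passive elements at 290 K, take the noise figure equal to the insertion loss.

6.95 dB

Convert to linear (a loss of L dB is a gain of −L dB): F_i = 10^(NF_i/10), G_i = 10^(G_i,dB/10)
  Stage 1: F_1 = 10^(0.657/10) = 1.163, G_1 = 10^(−0.657/10) = 0.8596
  Stage 2: F_2 = 10^(6.29/10) = 4.256, G_2 = 10^(12.5/10) = 17.78
Friis cascade:
  F = 1.163 + (4.256 − 1)/0.8596 = 4.951
NF = 10 log₁₀(4.951) = 6.95 dB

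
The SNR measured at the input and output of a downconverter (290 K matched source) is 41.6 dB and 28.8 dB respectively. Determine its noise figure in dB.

NF (dB) = SNR_in(dB) − SNR_out(dB) when the source is at T₀
NF = 41.6 − 28.8 = 12.8 dB

12.8 dB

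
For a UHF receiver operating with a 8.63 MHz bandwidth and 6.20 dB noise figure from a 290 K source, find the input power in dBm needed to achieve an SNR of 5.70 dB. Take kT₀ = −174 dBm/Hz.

Sensitivity = −174 + 10 log₁₀(B) + NF + SNR_min
= −174 + 69.36 + 6.20 + 5.70
= −92.74 dBm → −92.7 dBm

−92.7 dBm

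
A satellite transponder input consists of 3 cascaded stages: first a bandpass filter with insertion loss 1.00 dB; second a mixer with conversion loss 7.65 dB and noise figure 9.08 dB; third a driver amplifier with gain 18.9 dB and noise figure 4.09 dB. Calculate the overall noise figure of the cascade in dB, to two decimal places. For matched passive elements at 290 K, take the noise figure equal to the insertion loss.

Convert to linear (a loss of L dB is a gain of −L dB): F_i = 10^(NF_i/10), G_i = 10^(G_i,dB/10)
  Stage 1: F_1 = 10^(1.00/10) = 1.259, G_1 = 10^(−1.00/10) = 0.7943
  Stage 2: F_2 = 10^(9.08/10) = 8.091, G_2 = 10^(−7.65/10) = 0.1718
  Stage 3: F_3 = 10^(4.09/10) = 2.564, G_3 = 10^(18.9/10) = 77.62
Friis cascade:
  F = 1.259 + (8.091 − 1)/0.7943 + (2.564 − 1)/0.1365 = 21.65
NF = 10 log₁₀(21.65) = 13.35 dB

13.35 dB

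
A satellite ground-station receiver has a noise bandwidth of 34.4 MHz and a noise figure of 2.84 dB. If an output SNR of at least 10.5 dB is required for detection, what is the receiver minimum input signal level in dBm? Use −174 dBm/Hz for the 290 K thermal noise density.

Sensitivity = −174 + 10 log₁₀(B) + NF + SNR_min
= −174 + 75.37 + 2.84 + 10.5
= −85.29 dBm → −85.3 dBm

−85.3 dBm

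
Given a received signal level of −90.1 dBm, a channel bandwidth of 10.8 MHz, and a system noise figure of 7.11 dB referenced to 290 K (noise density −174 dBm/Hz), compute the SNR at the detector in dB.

Noise floor: N = −174 + 10 log₁₀(B) + NF
10 log₁₀(1.08×10⁷) = 70.33 dB
N = −174 + 70.33 + 7.11 = −96.56 dBm
SNR = P_sig − N = −90.1 − (−96.56) = 6.46 dB → 6.5 dB

6.5 dB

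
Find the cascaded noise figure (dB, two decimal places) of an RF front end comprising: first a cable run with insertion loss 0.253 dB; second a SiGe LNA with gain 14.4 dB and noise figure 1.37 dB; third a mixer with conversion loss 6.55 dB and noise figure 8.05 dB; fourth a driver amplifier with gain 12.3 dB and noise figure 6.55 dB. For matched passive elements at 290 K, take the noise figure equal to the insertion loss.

3.56 dB

Convert to linear (a loss of L dB is a gain of −L dB): F_i = 10^(NF_i/10), G_i = 10^(G_i,dB/10)
  Stage 1: F_1 = 10^(0.253/10) = 1.060, G_1 = 10^(−0.253/10) = 0.9434
  Stage 2: F_2 = 10^(1.37/10) = 1.371, G_2 = 10^(14.4/10) = 27.54
  Stage 3: F_3 = 10^(8.05/10) = 6.383, G_3 = 10^(−6.55/10) = 0.2213
  Stage 4: F_4 = 10^(6.55/10) = 4.519, G_4 = 10^(12.3/10) = 16.98
Friis cascade:
  F = 1.060 + (1.371 − 1)/0.9434 + (6.383 − 1)/25.98 + (4.519 − 1)/5.750 = 2.272
NF = 10 log₁₀(2.272) = 3.56 dB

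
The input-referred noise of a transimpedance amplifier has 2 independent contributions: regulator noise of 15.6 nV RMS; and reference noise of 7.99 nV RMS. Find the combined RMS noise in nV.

Uncorrelated sources add in power (mean-square): V_tot = √(ΣV_i²)
V_tot = √[(1.56×10⁻⁸)² + (7.99×10⁻⁹)²] = 1.75×10⁻⁸ V = 17.5 nV

17.5 nV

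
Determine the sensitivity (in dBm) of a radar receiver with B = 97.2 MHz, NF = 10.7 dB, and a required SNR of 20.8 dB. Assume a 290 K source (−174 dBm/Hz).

Sensitivity = −174 + 10 log₁₀(B) + NF + SNR_min
= −174 + 79.88 + 10.7 + 20.8
= −62.62 dBm → −62.6 dBm

−62.6 dBm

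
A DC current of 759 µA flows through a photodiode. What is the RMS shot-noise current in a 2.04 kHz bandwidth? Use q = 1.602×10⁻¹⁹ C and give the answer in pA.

I_n = √(2qI·B)
2qI·B = 2 × 1.602×10⁻¹⁹ × 7.59×10⁻⁴ × 2.04×10³ = 4.96×10⁻¹⁹ A²
I_n = √(4.96×10⁻¹⁹) = 7.04×10⁻¹⁰ A = 704 pA

704 pA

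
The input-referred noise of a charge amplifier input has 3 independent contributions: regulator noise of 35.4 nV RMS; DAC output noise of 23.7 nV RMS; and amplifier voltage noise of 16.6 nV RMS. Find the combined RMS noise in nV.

Uncorrelated sources add in power (mean-square): V_tot = √(ΣV_i²)
V_tot = √[(3.54×10⁻⁸)² + (2.37×10⁻⁸)² + (1.66×10⁻⁸)²] = 4.57×10⁻⁸ V = 45.7 nV

45.7 nV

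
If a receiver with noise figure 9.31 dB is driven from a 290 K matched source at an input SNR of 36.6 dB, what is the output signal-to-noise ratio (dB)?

By definition F = SNR_in/SNR_out, so in dB: SNR_out = SNR_in − NF
SNR_out = 36.6 − 9.31 = 27.29 dB

27.29 dB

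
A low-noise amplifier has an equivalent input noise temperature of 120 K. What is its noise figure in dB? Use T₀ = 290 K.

F = 1 + T_e/T₀ = 1 + 120/290 = 1.41379
NF = 10 log₁₀(1.41379) = 1.50 dB

1.50 dB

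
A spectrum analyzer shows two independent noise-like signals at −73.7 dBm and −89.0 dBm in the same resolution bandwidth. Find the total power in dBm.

−73.6 dBm

Convert to linear, add, convert back:
P₁ = 4.27×10⁻¹¹ W, P₂ = 1.26×10⁻¹² W
P_tot = 4.39×10⁻¹¹ W → 10 log₁₀(P_tot / 10⁻³) = −73.6 dBm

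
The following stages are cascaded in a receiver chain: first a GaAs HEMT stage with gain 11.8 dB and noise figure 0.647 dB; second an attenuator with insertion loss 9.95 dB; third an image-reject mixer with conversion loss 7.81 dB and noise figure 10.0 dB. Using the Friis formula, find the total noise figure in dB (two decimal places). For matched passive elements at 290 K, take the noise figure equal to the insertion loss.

Convert to linear (a loss of L dB is a gain of −L dB): F_i = 10^(NF_i/10), G_i = 10^(G_i,dB/10)
  Stage 1: F_1 = 10^(0.647/10) = 1.161, G_1 = 10^(11.8/10) = 15.14
  Stage 2: F_2 = 10^(9.95/10) = 9.886, G_2 = 10^(−9.95/10) = 0.1012
  Stage 3: F_3 = 10^(10.0/10) = 10.00, G_3 = 10^(−7.81/10) = 0.1656
Friis cascade:
  F = 1.161 + (9.886 − 1)/15.14 + (10.00 − 1)/1.531 = 7.626
NF = 10 log₁₀(7.626) = 8.82 dB

8.82 dB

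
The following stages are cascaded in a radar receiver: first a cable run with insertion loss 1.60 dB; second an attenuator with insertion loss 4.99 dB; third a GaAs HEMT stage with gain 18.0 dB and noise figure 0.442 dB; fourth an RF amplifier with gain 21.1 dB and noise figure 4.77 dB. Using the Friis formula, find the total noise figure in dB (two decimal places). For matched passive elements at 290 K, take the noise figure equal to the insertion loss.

7.15 dB

Convert to linear (a loss of L dB is a gain of −L dB): F_i = 10^(NF_i/10), G_i = 10^(G_i,dB/10)
  Stage 1: F_1 = 10^(1.60/10) = 1.445, G_1 = 10^(−1.60/10) = 0.6918
  Stage 2: F_2 = 10^(4.99/10) = 3.155, G_2 = 10^(−4.99/10) = 0.3170
  Stage 3: F_3 = 10^(0.442/10) = 1.107, G_3 = 10^(18.0/10) = 63.10
  Stage 4: F_4 = 10^(4.77/10) = 2.999, G_4 = 10^(21.1/10) = 128.8
Friis cascade:
  F = 1.445 + (3.155 − 1)/0.6918 + (1.107 − 1)/0.2193 + (2.999 − 1)/13.84 = 5.193
NF = 10 log₁₀(5.193) = 7.15 dB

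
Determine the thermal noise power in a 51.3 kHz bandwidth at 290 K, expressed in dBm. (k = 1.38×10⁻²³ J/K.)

P_n = kTB = 1.38×10⁻²³ × 290 × 5.13×10⁴ = 2.05×10⁻¹⁶ W
In dBm: 10 log₁₀(2.05×10⁻¹⁶ / 10⁻³) = −126.9 dBm

−126.9 dBm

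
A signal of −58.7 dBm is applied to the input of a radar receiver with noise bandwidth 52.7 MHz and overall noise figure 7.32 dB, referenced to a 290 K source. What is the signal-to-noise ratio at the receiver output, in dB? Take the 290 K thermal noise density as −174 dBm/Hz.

Noise floor: N = −174 + 10 log₁₀(B) + NF
10 log₁₀(5.27×10⁷) = 77.22 dB
N = −174 + 77.22 + 7.32 = −89.46 dBm
SNR = P_sig − N = −58.7 − (−89.46) = 30.76 dB → 30.8 dB

30.8 dB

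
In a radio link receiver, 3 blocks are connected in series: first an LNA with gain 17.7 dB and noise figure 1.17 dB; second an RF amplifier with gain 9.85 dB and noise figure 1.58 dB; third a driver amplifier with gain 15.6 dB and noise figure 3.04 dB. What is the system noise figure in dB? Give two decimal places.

1.20 dB

Convert to linear (a loss of L dB is a gain of −L dB): F_i = 10^(NF_i/10), G_i = 10^(G_i,dB/10)
  Stage 1: F_1 = 10^(1.17/10) = 1.309, G_1 = 10^(17.7/10) = 58.88
  Stage 2: F_2 = 10^(1.58/10) = 1.439, G_2 = 10^(9.85/10) = 9.661
  Stage 3: F_3 = 10^(3.04/10) = 2.014, G_3 = 10^(15.6/10) = 36.31
Friis cascade:
  F = 1.309 + (1.439 − 1)/58.88 + (2.014 − 1)/568.9 = 1.318
NF = 10 log₁₀(1.318) = 1.20 dB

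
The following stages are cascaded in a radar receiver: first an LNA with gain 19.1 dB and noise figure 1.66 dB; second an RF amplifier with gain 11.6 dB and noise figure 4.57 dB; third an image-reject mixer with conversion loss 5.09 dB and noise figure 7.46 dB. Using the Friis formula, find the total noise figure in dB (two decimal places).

1.74 dB

Convert to linear (a loss of L dB is a gain of −L dB): F_i = 10^(NF_i/10), G_i = 10^(G_i,dB/10)
  Stage 1: F_1 = 10^(1.66/10) = 1.466, G_1 = 10^(19.1/10) = 81.28
  Stage 2: F_2 = 10^(4.57/10) = 2.864, G_2 = 10^(11.6/10) = 14.45
  Stage 3: F_3 = 10^(7.46/10) = 5.572, G_3 = 10^(−5.09/10) = 0.3097
Friis cascade:
  F = 1.466 + (2.864 − 1)/81.28 + (5.572 − 1)/1175 = 1.492
NF = 10 log₁₀(1.492) = 1.74 dB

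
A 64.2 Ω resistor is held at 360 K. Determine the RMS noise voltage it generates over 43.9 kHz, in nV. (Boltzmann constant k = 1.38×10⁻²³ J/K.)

237 nV

V_n = √(4kTRB)
4kTRB = 4 × 1.38×10⁻²³ × 360 × 6.42×10¹ × 4.39×10⁴ = 5.60×10⁻¹⁴ V²
V_n = √(5.60×10⁻¹⁴) = 2.37×10⁻⁷ V = 237 nV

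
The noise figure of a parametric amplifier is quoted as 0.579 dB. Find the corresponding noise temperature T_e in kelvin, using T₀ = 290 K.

41.4 K

F = 10^(0.579/10) = 1.14262
T_e = (F − 1)·T₀ = (1.14262 − 1) × 290 = 41.4 K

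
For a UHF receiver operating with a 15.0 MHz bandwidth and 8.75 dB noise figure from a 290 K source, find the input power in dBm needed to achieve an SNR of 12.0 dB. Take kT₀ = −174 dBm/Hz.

−81.5 dBm

Sensitivity = −174 + 10 log₁₀(B) + NF + SNR_min
= −174 + 71.76 + 8.75 + 12.0
= −81.49 dBm → −81.5 dBm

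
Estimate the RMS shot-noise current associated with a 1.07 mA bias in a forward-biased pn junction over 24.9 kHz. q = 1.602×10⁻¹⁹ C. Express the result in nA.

2.92 nA

I_n = √(2qI·B)
2qI·B = 2 × 1.602×10⁻¹⁹ × 1.07×10⁻³ × 2.49×10⁴ = 8.54×10⁻¹⁸ A²
I_n = √(8.54×10⁻¹⁸) = 2.92×10⁻⁹ A = 2.92 nA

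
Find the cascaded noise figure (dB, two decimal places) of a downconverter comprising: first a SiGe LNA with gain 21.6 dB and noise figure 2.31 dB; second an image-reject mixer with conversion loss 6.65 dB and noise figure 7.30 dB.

Convert to linear (a loss of L dB is a gain of −L dB): F_i = 10^(NF_i/10), G_i = 10^(G_i,dB/10)
  Stage 1: F_1 = 10^(2.31/10) = 1.702, G_1 = 10^(21.6/10) = 144.5
  Stage 2: F_2 = 10^(7.30/10) = 5.370, G_2 = 10^(−6.65/10) = 0.2163
Friis cascade:
  F = 1.702 + (5.370 − 1)/144.5 = 1.732
NF = 10 log₁₀(1.732) = 2.39 dB

2.39 dB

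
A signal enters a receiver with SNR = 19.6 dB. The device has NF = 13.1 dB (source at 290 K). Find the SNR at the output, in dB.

By definition F = SNR_in/SNR_out, so in dB: SNR_out = SNR_in − NF
SNR_out = 19.6 − 13.1 = 6.5 dB

6.5 dB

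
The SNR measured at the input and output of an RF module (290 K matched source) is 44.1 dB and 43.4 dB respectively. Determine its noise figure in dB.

NF (dB) = SNR_in(dB) − SNR_out(dB) when the source is at T₀
NF = 44.1 − 43.4 = 0.7 dB

0.7 dB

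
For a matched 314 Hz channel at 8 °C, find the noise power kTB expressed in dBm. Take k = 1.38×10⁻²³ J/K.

T = 8 °C + 273.15 = 281.15 K
P_n = kTB = 1.38×10⁻²³ × 281.15 × 3.14×10² = 1.22×10⁻¹⁸ W
In dBm: 10 log₁₀(1.22×10⁻¹⁸ / 10⁻³) = −149.1 dBm

−149.1 dBm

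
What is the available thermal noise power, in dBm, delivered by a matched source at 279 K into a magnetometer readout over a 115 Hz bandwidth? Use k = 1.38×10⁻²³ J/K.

−153.5 dBm

P_n = kTB = 1.38×10⁻²³ × 279 × 1.15×10² = 4.43×10⁻¹⁹ W
In dBm: 10 log₁₀(4.43×10⁻¹⁹ / 10⁻³) = −153.5 dBm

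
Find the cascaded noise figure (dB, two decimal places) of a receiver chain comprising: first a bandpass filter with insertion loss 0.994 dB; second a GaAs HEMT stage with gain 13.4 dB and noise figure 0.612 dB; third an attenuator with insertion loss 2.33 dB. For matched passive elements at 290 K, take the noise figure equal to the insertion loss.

1.73 dB

Convert to linear (a loss of L dB is a gain of −L dB): F_i = 10^(NF_i/10), G_i = 10^(G_i,dB/10)
  Stage 1: F_1 = 10^(0.994/10) = 1.257, G_1 = 10^(−0.994/10) = 0.7954
  Stage 2: F_2 = 10^(0.612/10) = 1.151, G_2 = 10^(13.4/10) = 21.88
  Stage 3: F_3 = 10^(2.33/10) = 1.710, G_3 = 10^(−2.33/10) = 0.5848
Friis cascade:
  F = 1.257 + (1.151 − 1)/0.7954 + (1.710 − 1)/17.40 = 1.488
NF = 10 log₁₀(1.488) = 1.73 dB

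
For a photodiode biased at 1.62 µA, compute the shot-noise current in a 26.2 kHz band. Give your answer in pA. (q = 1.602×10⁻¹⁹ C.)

I_n = √(2qI·B)
2qI·B = 2 × 1.602×10⁻¹⁹ × 1.62×10⁻⁶ × 2.62×10⁴ = 1.36×10⁻²⁰ A²
I_n = √(1.36×10⁻²⁰) = 1.17×10⁻¹⁰ A = 117 pA

117 pA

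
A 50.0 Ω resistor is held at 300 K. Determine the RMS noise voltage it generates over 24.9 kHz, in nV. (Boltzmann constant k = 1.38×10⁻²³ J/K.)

144 nV

V_n = √(4kTRB)
4kTRB = 4 × 1.38×10⁻²³ × 300 × 5.00×10¹ × 2.49×10⁴ = 2.06×10⁻¹⁴ V²
V_n = √(2.06×10⁻¹⁴) = 1.44×10⁻⁷ V = 144 nV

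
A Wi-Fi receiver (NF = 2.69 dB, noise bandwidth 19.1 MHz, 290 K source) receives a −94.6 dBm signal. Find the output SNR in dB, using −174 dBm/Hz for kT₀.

Noise floor: N = −174 + 10 log₁₀(B) + NF
10 log₁₀(1.91×10⁷) = 72.81 dB
N = −174 + 72.81 + 2.69 = −98.50 dBm
SNR = P_sig − N = −94.6 − (−98.50) = 3.90 dB → 3.9 dB

3.9 dB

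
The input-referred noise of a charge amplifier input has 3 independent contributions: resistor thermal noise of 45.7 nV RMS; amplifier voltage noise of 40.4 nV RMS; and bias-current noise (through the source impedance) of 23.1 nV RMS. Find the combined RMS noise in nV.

65.2 nV

Uncorrelated sources add in power (mean-square): V_tot = √(ΣV_i²)
V_tot = √[(4.57×10⁻⁸)² + (4.04×10⁻⁸)² + (2.31×10⁻⁸)²] = 6.52×10⁻⁸ V = 65.2 nV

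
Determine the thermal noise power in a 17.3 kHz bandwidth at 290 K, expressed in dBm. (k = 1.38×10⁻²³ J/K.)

−131.6 dBm

P_n = kTB = 1.38×10⁻²³ × 290 × 1.73×10⁴ = 6.92×10⁻¹⁷ W
In dBm: 10 log₁₀(6.92×10⁻¹⁷ / 10⁻³) = −131.6 dBm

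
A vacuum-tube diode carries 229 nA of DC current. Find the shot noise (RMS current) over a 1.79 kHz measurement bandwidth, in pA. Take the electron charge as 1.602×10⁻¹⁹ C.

11.5 pA

I_n = √(2qI·B)
2qI·B = 2 × 1.602×10⁻¹⁹ × 2.29×10⁻⁷ × 1.79×10³ = 1.31×10⁻²² A²
I_n = √(1.31×10⁻²²) = 1.15×10⁻¹¹ A = 11.5 pA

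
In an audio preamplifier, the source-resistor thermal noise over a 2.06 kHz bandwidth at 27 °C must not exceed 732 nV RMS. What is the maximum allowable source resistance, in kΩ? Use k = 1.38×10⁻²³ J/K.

15.7 kΩ

T = 27 °C + 273.15 = 300.15 K
Johnson–Nyquist: V_n = √(4kTRB) ⇒ R = V_n² / (4kTB)
4kTB = 4 × 1.38×10⁻²³ × 300.15 × 2.06×10³ = 3.41×10⁻¹⁷
R = (7.32×10⁻⁷)² / 3.41×10⁻¹⁷ = 1.57×10⁴ Ω = 15.7 kΩ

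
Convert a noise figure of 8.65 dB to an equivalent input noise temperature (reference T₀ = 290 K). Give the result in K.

1835 K

F = 10^(8.65/10) = 7.32825
T_e = (F − 1)·T₀ = (7.32825 − 1) × 290 = 1835 K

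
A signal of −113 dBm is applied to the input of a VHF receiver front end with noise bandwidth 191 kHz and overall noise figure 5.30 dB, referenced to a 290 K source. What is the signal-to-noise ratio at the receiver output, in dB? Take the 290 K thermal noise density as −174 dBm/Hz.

2.9 dB

Noise floor: N = −174 + 10 log₁₀(B) + NF
10 log₁₀(1.91×10⁵) = 52.81 dB
N = −174 + 52.81 + 5.30 = −115.89 dBm
SNR = P_sig − N = −113 − (−115.89) = 2.89 dB → 2.9 dB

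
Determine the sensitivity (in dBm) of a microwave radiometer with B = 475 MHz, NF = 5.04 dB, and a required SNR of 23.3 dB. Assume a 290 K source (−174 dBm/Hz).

Sensitivity = −174 + 10 log₁₀(B) + NF + SNR_min
= −174 + 86.77 + 5.04 + 23.3
= −58.89 dBm → −58.9 dBm

−58.9 dBm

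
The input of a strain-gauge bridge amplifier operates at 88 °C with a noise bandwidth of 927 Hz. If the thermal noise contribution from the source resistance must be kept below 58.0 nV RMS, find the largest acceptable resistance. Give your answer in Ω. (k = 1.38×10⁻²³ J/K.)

T = 88 °C + 273.15 = 361.15 K
Johnson–Nyquist: V_n = √(4kTRB) ⇒ R = V_n² / (4kTB)
4kTB = 4 × 1.38×10⁻²³ × 361.15 × 9.27×10² = 1.85×10⁻¹⁷
R = (5.80×10⁻⁸)² / 1.85×10⁻¹⁷ = 1.82×10² Ω = 182 Ω

182 Ω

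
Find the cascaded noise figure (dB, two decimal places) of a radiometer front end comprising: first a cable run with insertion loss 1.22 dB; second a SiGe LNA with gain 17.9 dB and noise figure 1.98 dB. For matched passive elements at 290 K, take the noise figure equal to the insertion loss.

3.20 dB

Convert to linear (a loss of L dB is a gain of −L dB): F_i = 10^(NF_i/10), G_i = 10^(G_i,dB/10)
  Stage 1: F_1 = 10^(1.22/10) = 1.324, G_1 = 10^(−1.22/10) = 0.7551
  Stage 2: F_2 = 10^(1.98/10) = 1.578, G_2 = 10^(17.9/10) = 61.66
Friis cascade:
  F = 1.324 + (1.578 − 1)/0.7551 = 2.089
NF = 10 log₁₀(2.089) = 3.20 dB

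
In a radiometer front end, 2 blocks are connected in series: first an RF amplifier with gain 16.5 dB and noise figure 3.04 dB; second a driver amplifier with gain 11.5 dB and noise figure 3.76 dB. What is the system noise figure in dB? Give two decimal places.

Convert to linear (a loss of L dB is a gain of −L dB): F_i = 10^(NF_i/10), G_i = 10^(G_i,dB/10)
  Stage 1: F_1 = 10^(3.04/10) = 2.014, G_1 = 10^(16.5/10) = 44.67
  Stage 2: F_2 = 10^(3.76/10) = 2.377, G_2 = 10^(11.5/10) = 14.13
Friis cascade:
  F = 2.014 + (2.377 − 1)/44.67 = 2.045
NF = 10 log₁₀(2.045) = 3.11 dB

3.11 dB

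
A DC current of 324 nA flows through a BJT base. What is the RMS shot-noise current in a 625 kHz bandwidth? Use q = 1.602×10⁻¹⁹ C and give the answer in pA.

255 pA

I_n = √(2qI·B)
2qI·B = 2 × 1.602×10⁻¹⁹ × 3.24×10⁻⁷ × 6.25×10⁵ = 6.49×10⁻²⁰ A²
I_n = √(6.49×10⁻²⁰) = 2.55×10⁻¹⁰ A = 255 pA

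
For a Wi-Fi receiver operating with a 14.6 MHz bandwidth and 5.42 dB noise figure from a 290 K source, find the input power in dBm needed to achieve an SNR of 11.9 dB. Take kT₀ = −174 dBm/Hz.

−85.0 dBm

Sensitivity = −174 + 10 log₁₀(B) + NF + SNR_min
= −174 + 71.64 + 5.42 + 11.9
= −85.04 dBm → −85.0 dBm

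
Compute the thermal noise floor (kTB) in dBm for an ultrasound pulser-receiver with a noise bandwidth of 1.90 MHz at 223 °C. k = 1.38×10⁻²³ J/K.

−108.9 dBm

T = 223 °C + 273.15 = 496.15 K
P_n = kTB = 1.38×10⁻²³ × 496.15 × 1.90×10⁶ = 1.30×10⁻¹⁴ W
In dBm: 10 log₁₀(1.30×10⁻¹⁴ / 10⁻³) = −108.9 dBm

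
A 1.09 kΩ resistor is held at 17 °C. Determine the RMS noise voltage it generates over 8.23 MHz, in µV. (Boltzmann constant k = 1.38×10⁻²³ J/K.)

12.0 µV

T = 17 °C + 273.15 = 290.15 K
V_n = √(4kTRB)
4kTRB = 4 × 1.38×10⁻²³ × 290.15 × 1.09×10³ × 8.23×10⁶ = 1.44×10⁻¹⁰ V²
V_n = √(1.44×10⁻¹⁰) = 1.20×10⁻⁵ V = 12.0 µV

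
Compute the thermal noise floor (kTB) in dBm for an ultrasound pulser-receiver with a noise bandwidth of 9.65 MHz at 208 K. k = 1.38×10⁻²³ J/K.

−105.6 dBm

P_n = kTB = 1.38×10⁻²³ × 208 × 9.65×10⁶ = 2.77×10⁻¹⁴ W
In dBm: 10 log₁₀(2.77×10⁻¹⁴ / 10⁻³) = −105.6 dBm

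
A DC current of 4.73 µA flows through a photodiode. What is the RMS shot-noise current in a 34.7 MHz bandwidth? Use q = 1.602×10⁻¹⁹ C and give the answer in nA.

7.25 nA

I_n = √(2qI·B)
2qI·B = 2 × 1.602×10⁻¹⁹ × 4.73×10⁻⁶ × 3.47×10⁷ = 5.26×10⁻¹⁷ A²
I_n = √(5.26×10⁻¹⁷) = 7.25×10⁻⁹ A = 7.25 nA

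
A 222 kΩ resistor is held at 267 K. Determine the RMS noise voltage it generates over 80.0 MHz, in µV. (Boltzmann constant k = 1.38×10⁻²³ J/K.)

V_n = √(4kTRB)
4kTRB = 4 × 1.38×10⁻²³ × 267 × 2.22×10⁵ × 8.00×10⁷ = 2.62×10⁻⁷ V²
V_n = √(2.62×10⁻⁷) = 5.12×10⁻⁴ V = 512 µV

512 µV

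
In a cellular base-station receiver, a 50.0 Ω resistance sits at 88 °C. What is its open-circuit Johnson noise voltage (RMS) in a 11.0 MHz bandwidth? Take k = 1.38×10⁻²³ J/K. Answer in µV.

T = 88 °C + 273.15 = 361.15 K
V_n = √(4kTRB)
4kTRB = 4 × 1.38×10⁻²³ × 361.15 × 5.00×10¹ × 1.10×10⁷ = 1.10×10⁻¹¹ V²
V_n = √(1.10×10⁻¹¹) = 3.31×10⁻⁶ V = 3.31 µV

3.31 µV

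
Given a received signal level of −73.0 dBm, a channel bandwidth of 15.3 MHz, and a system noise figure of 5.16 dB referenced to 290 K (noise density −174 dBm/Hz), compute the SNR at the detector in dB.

Noise floor: N = −174 + 10 log₁₀(B) + NF
10 log₁₀(1.53×10⁷) = 71.85 dB
N = −174 + 71.85 + 5.16 = −96.99 dBm
SNR = P_sig − N = −73.0 − (−96.99) = 23.99 dB → 24.0 dB

24.0 dB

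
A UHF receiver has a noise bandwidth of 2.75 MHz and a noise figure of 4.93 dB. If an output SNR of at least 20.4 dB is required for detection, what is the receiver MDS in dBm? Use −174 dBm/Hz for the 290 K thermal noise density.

Sensitivity = −174 + 10 log₁₀(B) + NF + SNR_min
= −174 + 64.39 + 4.93 + 20.4
= −84.28 dBm → −84.3 dBm

−84.3 dBm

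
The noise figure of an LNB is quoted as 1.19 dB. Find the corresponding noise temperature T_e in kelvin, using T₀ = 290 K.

91.4 K

F = 10^(1.19/10) = 1.31522
T_e = (F − 1)·T₀ = (1.31522 − 1) × 290 = 91.4 K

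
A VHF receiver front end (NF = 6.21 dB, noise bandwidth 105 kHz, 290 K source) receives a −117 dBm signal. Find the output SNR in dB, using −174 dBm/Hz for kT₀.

Noise floor: N = −174 + 10 log₁₀(B) + NF
10 log₁₀(1.05×10⁵) = 50.21 dB
N = −174 + 50.21 + 6.21 = −117.58 dBm
SNR = P_sig − N = −117 − (−117.58) = 0.58 dB → 0.6 dB

0.6 dB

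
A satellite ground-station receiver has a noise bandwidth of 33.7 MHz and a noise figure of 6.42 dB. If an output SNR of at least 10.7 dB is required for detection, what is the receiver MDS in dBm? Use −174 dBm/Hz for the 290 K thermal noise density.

Sensitivity = −174 + 10 log₁₀(B) + NF + SNR_min
= −174 + 75.28 + 6.42 + 10.7
= −81.60 dBm → −81.6 dBm

−81.6 dBm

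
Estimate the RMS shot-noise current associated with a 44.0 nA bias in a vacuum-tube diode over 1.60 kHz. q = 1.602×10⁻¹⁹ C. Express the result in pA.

I_n = √(2qI·B)
2qI·B = 2 × 1.602×10⁻¹⁹ × 4.40×10⁻⁸ × 1.60×10³ = 2.26×10⁻²³ A²
I_n = √(2.26×10⁻²³) = 4.75×10⁻¹² A = 4.75 pA

4.75 pA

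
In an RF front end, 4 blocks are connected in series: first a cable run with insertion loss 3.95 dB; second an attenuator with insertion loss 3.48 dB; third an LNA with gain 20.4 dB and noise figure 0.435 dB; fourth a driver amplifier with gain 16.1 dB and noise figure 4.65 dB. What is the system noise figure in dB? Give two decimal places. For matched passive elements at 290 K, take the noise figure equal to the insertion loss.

7.93 dB

Convert to linear (a loss of L dB is a gain of −L dB): F_i = 10^(NF_i/10), G_i = 10^(G_i,dB/10)
  Stage 1: F_1 = 10^(3.95/10) = 2.483, G_1 = 10^(−3.95/10) = 0.4027
  Stage 2: F_2 = 10^(3.48/10) = 2.228, G_2 = 10^(−3.48/10) = 0.4487
  Stage 3: F_3 = 10^(0.435/10) = 1.105, G_3 = 10^(20.4/10) = 109.6
  Stage 4: F_4 = 10^(4.65/10) = 2.917, G_4 = 10^(16.1/10) = 40.74
Friis cascade:
  F = 2.483 + (2.228 − 1)/0.4027 + (1.105 − 1)/0.1807 + (2.917 − 1)/19.82 = 6.213
NF = 10 log₁₀(6.213) = 7.93 dB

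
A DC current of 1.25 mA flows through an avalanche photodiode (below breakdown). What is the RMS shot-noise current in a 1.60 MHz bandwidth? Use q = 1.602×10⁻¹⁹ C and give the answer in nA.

25.3 nA

I_n = √(2qI·B)
2qI·B = 2 × 1.602×10⁻¹⁹ × 1.25×10⁻³ × 1.60×10⁶ = 6.41×10⁻¹⁶ A²
I_n = √(6.41×10⁻¹⁶) = 2.53×10⁻⁸ A = 25.3 nA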